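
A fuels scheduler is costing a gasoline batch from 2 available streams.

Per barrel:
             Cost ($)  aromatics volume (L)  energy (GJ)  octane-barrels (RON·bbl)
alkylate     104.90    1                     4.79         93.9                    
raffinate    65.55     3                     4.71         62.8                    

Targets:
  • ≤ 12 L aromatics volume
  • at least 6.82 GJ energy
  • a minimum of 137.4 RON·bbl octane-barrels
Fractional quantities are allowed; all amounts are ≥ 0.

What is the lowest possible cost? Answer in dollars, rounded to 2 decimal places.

$143.42

Let x1 = barrels of alkylate, x2 = barrels of raffinate.
Minimise 104.9x1 + 65.55x2 s.t.:
  1x1 + 3x2 ≤ 12   (aromatics volume)
  4.79x1 + 4.71x2 ≥ 6.82   (energy)
  93.9x1 + 62.8x2 ≥ 137.4   (octane-barrels)
  x1, x2 ≥ 0.
The optimal basis is {raffinate}; alkylate drops out. The octane-barrels requirement is met with equality.
So raffinate = 2.188 barrels.
Total cost: 65.55·2.188 = 143.4234.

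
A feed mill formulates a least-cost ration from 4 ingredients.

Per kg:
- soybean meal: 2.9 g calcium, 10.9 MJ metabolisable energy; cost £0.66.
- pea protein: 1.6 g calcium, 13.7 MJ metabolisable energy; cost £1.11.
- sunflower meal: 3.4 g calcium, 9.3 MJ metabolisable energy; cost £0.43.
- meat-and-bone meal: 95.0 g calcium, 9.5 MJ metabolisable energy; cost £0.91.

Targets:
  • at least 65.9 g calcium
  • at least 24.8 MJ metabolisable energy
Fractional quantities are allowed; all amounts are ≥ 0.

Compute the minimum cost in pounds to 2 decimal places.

£1.44

This is a linear program. Let x1 = kg of soybean meal, x2 = kg of pea protein, x3 = kg of sunflower meal, x4 = kg of meat-and-bone meal.
min 0.66x1 + 1.11x2 + 0.43x3 + 0.91x4 s.t.:
  2.9x1 + 1.6x2 + 3.4x3 + 95x4 ≥ 65.9   (calcium)
  10.9x1 + 13.7x2 + 9.3x3 + 9.5x4 ≥ 24.8   (metabolisable energy)
  x1, x2, x3, x4 ≥ 0.
At the optimum only sunflower meal, meat-and-bone meal are positive (soybean meal, pea protein = 0). The calcium and metabolisable energy requirements are met with equality.
Optimal quantities: sunflower meal = 2.032 kg, meat-and-bone meal = 0.6209 kg.
Total cost: 0.43·2.032 + 0.91·0.6209 = 1.4388.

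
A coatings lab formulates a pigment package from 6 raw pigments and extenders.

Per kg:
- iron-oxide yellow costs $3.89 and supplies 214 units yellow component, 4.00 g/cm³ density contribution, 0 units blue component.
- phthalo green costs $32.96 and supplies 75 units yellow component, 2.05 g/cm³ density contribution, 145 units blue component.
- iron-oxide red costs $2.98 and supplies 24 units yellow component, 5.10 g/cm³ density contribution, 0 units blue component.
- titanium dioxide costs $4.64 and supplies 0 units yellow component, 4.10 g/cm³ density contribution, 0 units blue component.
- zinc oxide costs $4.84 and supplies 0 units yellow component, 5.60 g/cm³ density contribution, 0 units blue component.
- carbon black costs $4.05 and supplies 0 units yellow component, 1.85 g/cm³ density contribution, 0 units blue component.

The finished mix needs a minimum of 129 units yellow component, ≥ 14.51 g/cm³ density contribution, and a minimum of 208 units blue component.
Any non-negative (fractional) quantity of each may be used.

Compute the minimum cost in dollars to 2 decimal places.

$54.04

This is a linear program. Let x1 = kg of iron-oxide yellow, x2 = kg of phthalo green, x3 = kg of iron-oxide red, x4 = kg of titanium dioxide, x5 = kg of zinc oxide, x6 = kg of carbon black.
Minimise 3.89x1 + 32.96x2 + 2.98x3 + 4.64x4 + 4.84x5 + 4.05x6 with:
  214x1 + 75x2 + 24x3 ≥ 129   (yellow component)
  4x1 + 2.05x2 + 5.1x3 + 4.1x4 + 5.6x5 + 1.85x6 ≥ 14.51   (density contribution)
  145x2 ≥ 208   (blue component)
  x1, x2, x3, x4, x5, x6 ≥ 0.
The optimal basis is {phthalo green, iron-oxide red}; iron-oxide yellow, titanium dioxide, zinc oxide, carbon black drop out. The density contribution and blue component requirements are met with equality.
Optimal quantities: phthalo green = 1.4345 kg, iron-oxide red = 2.2685 kg.
Cost = 32.96·1.4345 + 2.98·2.2685 = 54.0413.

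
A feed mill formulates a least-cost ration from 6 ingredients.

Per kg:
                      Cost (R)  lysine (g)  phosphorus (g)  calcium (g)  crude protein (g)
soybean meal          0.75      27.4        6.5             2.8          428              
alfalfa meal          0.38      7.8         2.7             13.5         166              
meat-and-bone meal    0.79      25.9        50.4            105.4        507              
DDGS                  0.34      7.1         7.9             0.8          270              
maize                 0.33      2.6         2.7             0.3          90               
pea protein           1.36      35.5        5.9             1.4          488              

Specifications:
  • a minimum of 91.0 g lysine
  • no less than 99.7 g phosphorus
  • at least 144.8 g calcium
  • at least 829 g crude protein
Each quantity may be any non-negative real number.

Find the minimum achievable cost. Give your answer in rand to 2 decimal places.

R2.63

Let x1 = kg of soybean meal, x2 = kg of alfalfa meal, x3 = kg of meat-and-bone meal, x4 = kg of DDGS, x5 = kg of maize, x6 = kg of pea protein.
Minimize 0.75x1 + 0.38x2 + 0.79x3 + 0.34x4 + 0.33x5 + 1.36x6 with:
  27.4x1 + 7.8x2 + 25.9x3 + 7.1x4 + 2.6x5 + 35.5x6 ≥ 91   (lysine)
  6.5x1 + 2.7x2 + 50.4x3 + 7.9x4 + 2.7x5 + 5.9x6 ≥ 99.7   (phosphorus)
  2.8x1 + 13.5x2 + 105.4x3 + 0.8x4 + 0.3x5 + 1.4x6 ≥ 144.8   (calcium)
  428x1 + 166x2 + 507x3 + 270x4 + 90x5 + 488x6 ≥ 829   (crude protein)
  x1, x2, x3, x4, x5, x6 ≥ 0.
The minimum-cost mix takes nothing from alfalfa meal, DDGS, maize, pea protein — only soybean meal, meat-and-bone meal. There the lysine and phosphorus constraints are tight.
Solving gives x1 = 1.653, x3 = 1.765.
Total cost: 0.75·1.653 + 0.79·1.765 = 2.6341.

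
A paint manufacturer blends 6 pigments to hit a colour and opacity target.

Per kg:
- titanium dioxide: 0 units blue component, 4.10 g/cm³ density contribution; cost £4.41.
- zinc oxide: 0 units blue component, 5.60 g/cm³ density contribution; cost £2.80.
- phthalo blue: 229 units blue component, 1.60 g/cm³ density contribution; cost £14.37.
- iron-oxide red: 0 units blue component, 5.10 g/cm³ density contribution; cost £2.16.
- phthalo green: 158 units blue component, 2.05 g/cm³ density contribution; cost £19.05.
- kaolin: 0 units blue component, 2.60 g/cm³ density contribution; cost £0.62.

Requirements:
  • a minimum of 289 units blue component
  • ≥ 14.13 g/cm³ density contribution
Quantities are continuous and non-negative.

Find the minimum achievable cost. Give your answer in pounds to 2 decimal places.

£21.02

Set it up as a linear program. Let x1 = kg of titanium dioxide, x2 = kg of zinc oxide, x3 = kg of phthalo blue, x4 = kg of iron-oxide red, x5 = kg of phthalo green, x6 = kg of kaolin.
Minimize 4.41x1 + 2.8x2 + 14.37x3 + 2.16x4 + 19.05x5 + 0.62x6 with:
  229x3 + 158x5 ≥ 289   (blue component)
  4.1x1 + 5.6x2 + 1.6x3 + 5.1x4 + 2.05x5 + 2.6x6 ≥ 14.13   (density contribution)
  x1, x2, x3, x4, x5, x6 ≥ 0.
The minimum-cost mix takes nothing from titanium dioxide, zinc oxide, iron-oxide red, phthalo green — only phthalo blue, kaolin. There the blue component and density contribution constraints are tight.
So phthalo blue = 1.262 kg, kaolin = 4.658 kg.
Cost = 14.37·1.262 + 0.62·4.658 = 21.0229.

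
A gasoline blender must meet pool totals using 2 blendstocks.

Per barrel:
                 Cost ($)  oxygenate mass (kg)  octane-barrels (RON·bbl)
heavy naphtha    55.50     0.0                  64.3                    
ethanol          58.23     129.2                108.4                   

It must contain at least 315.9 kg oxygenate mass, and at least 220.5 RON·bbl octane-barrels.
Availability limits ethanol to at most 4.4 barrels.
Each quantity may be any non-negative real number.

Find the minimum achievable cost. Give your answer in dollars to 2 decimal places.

$142.38

Let x1 = barrels of heavy naphtha, x2 = barrels of ethanol.
Minimize 55.5x1 + 58.23x2 with:
  129.2x2 ≥ 315.9   (oxygenate mass)
  64.3x1 + 108.4x2 ≥ 220.5   (octane-barrels)
  x2 ≤ 4.4
  x1, x2 ≥ 0.
The optimal basis is {ethanol}; heavy naphtha drops out. The oxygenate mass requirement is met with equality.
So ethanol = 2.44505 barrels.
Cost = 58.23·2.44505 = 142.3753.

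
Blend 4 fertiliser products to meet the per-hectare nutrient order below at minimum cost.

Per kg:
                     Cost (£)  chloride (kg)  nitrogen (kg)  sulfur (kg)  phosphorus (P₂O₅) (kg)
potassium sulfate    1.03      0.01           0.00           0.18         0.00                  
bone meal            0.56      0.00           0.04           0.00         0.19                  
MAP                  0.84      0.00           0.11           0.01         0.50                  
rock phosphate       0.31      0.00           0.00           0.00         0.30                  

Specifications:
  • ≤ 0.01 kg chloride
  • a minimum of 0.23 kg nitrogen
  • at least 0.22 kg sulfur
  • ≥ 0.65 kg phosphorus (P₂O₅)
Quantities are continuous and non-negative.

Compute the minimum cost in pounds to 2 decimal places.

Let x1 = kg of potassium sulfate, x2 = kg of bone meal, x3 = kg of MAP, x4 = kg of rock phosphate.
Minimize 1.03x1 + 0.56x2 + 0.84x3 + 0.31x4 subject to:
  0.01x1 ≤ 0.01   (chloride)
  0.04x2 + 0.11x3 ≥ 0.23   (nitrogen)
  0.18x1 + 0.01x3 ≥ 0.22   (sulfur)
  0.19x2 + 0.5x3 + 0.3x4 ≥ 0.65   (phosphorus (P₂O₅))
  x1, x2, x3, x4 ≥ 0.
The cheapest feasible vertex uses only potassium sulfate, MAP; bone meal, rock phosphate are not used. The chloride and sulfur requirements are met with equality.
Optimal quantities: potassium sulfate = 1 kg, MAP = 4 kg.
Objective = 1.03·1 + 0.84·4 = 4.3900.

£4.39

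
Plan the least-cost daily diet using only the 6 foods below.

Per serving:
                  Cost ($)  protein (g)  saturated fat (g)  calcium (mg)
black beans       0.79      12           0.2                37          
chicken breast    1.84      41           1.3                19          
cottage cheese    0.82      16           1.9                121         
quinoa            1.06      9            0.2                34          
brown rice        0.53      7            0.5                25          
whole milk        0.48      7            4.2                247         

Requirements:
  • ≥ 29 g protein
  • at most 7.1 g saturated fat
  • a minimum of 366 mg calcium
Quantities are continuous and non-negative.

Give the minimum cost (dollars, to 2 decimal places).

$1.54

Let x1 = servings of black beans, x2 = servings of chicken breast, x3 = servings of cottage cheese, x4 = servings of quinoa, x5 = servings of brown rice, x6 = servings of whole milk.
Minimize 0.79x1 + 1.84x2 + 0.82x3 + 1.06x4 + 0.53x5 + 0.48x6 with:
  12x1 + 41x2 + 16x3 + 9x4 + 7x5 + 7x6 ≥ 29   (protein)
  0.2x1 + 1.3x2 + 1.9x3 + 0.2x4 + 0.5x5 + 4.2x6 ≤ 7.1   (saturated fat)
  37x1 + 19x2 + 121x3 + 34x4 + 25x5 + 247x6 ≥ 366   (calcium)
  x1, x2, x3, x4, x5, x6 ≥ 0.
The minimum-cost mix takes nothing from black beans, cottage cheese, quinoa, brown rice — only chicken breast, whole milk. There the protein and calcium constraints are tight.
Solving gives x2 = 0.4604, x6 = 1.446.
Total cost: 1.84·0.4604 + 0.48·1.446 = 1.5412.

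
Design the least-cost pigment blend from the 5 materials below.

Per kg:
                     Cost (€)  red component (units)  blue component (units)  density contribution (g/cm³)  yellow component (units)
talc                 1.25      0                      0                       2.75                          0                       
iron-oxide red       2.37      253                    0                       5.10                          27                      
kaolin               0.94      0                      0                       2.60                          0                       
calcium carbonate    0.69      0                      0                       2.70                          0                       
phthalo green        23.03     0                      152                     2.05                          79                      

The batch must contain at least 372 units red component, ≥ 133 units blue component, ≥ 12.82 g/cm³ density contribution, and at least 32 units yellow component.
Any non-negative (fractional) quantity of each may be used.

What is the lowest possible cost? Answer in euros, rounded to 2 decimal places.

€24.54

Let x1 = kg of talc, x2 = kg of iron-oxide red, x3 = kg of kaolin, x4 = kg of calcium carbonate, x5 = kg of phthalo green.
min 1.25x1 + 2.37x2 + 0.94x3 + 0.69x4 + 23.03x5 with:
  253x2 ≥ 372   (red component)
  152x5 ≥ 133   (blue component)
  2.75x1 + 5.1x2 + 2.6x3 + 2.7x4 + 2.05x5 ≥ 12.82   (density contribution)
  27x2 + 79x5 ≥ 32   (yellow component)
  x1, x2, x3, x4, x5 ≥ 0.
The minimum-cost mix takes nothing from talc, kaolin — only iron-oxide red, calcium carbonate, phthalo green. The red component, blue component, density contribution requirements are met with equality.
Solving gives x2 = 1.47, x4 = 1.306, x5 = 0.875.
Objective = 2.37·1.47 + 0.69·1.306 + 23.03·0.875 = 24.5363.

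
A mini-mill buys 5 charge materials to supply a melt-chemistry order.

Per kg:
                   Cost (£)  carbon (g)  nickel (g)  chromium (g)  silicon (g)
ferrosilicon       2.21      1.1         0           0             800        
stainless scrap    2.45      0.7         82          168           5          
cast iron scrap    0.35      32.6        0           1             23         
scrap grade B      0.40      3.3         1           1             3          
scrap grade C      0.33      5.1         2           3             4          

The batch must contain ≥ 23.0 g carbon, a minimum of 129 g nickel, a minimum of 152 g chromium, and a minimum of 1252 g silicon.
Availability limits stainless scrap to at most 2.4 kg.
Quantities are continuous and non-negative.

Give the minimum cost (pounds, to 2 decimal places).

Let x1 = kg of ferrosilicon, x2 = kg of stainless scrap, x3 = kg of cast iron scrap, x4 = kg of scrap grade B, x5 = kg of scrap grade C.
Minimize 2.21x1 + 2.45x2 + 0.35x3 + 0.4x4 + 0.33x5 subject to:
  1.1x1 + 0.7x2 + 32.6x3 + 3.3x4 + 5.1x5 ≥ 23   (carbon)
  82x2 + 1x4 + 2x5 ≥ 129   (nickel)
  168x2 + 1x3 + 1x4 + 3x5 ≥ 152   (chromium)
  800x1 + 5x2 + 23x3 + 3x4 + 4x5 ≥ 1252   (silicon)
  x2 ≤ 2.4
  x1, x2, x3, x4, x5 ≥ 0.
The minimum-cost mix takes nothing from scrap grade B, scrap grade C — only ferrosilicon, stainless scrap, cast iron scrap. Binding constraints: carbon, nickel, silicon.
That vertex is x1 = 1.537, x2 = 1.573, x3 = 0.6199.
Objective = 2.21·1.537 + 2.45·1.573 + 0.35·0.6199 = 7.4676.

£7.47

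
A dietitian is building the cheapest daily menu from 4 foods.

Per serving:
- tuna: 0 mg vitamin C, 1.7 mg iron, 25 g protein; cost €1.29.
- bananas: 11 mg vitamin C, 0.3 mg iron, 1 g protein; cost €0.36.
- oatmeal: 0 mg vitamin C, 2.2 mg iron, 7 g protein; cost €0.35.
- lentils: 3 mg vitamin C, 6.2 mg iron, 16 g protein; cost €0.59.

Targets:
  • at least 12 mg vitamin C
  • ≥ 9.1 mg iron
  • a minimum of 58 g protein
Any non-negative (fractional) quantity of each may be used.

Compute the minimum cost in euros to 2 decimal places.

Let x1 = servings of tuna, x2 = servings of bananas, x3 = servings of oatmeal, x4 = servings of lentils.
min 1.29x1 + 0.36x2 + 0.35x3 + 0.59x4 with:
  11x2 + 3x4 ≥ 12   (vitamin C)
  1.7x1 + 0.3x2 + 2.2x3 + 6.2x4 ≥ 9.1   (iron)
  25x1 + 1x2 + 7x3 + 16x4 ≥ 58   (protein)
  x1, x2, x3, x4 ≥ 0.
At the optimum only bananas, lentils are positive (tuna, oatmeal = 0). The vitamin C and protein requirements are met with equality.
Optimal quantities: bananas = 0.104 servings, lentils = 3.618 servings.
Objective = 0.36·0.104 + 0.59·3.618 = 2.1721.

€2.17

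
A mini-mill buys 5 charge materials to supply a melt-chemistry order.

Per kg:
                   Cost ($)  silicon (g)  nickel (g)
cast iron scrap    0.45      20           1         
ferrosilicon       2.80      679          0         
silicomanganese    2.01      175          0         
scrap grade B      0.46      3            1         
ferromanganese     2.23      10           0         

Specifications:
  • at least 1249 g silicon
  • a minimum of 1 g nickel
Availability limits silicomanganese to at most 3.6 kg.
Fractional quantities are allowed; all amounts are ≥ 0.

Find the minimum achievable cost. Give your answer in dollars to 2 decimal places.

Let x1 = kg of cast iron scrap, x2 = kg of ferrosilicon, x3 = kg of silicomanganese, x4 = kg of scrap grade B, x5 = kg of ferromanganese.
Minimize 0.45x1 + 2.8x2 + 2.01x3 + 0.46x4 + 2.23x5 s.t.:
  20x1 + 679x2 + 175x3 + 3x4 + 10x5 ≥ 1249   (silicon)
  1x1 + 1x4 ≥ 1   (nickel)
  x3 ≤ 3.6
  x1, x2, x3, x4, x5 ≥ 0.
The minimum-cost mix takes nothing from silicomanganese, scrap grade B, ferromanganese — only cast iron scrap, ferrosilicon. Binding constraints: silicon and nickel.
Solving gives x1 = 1, x2 = 1.81.
Total cost: 0.45·1 + 2.8·1.81 = 5.5180.

$5.52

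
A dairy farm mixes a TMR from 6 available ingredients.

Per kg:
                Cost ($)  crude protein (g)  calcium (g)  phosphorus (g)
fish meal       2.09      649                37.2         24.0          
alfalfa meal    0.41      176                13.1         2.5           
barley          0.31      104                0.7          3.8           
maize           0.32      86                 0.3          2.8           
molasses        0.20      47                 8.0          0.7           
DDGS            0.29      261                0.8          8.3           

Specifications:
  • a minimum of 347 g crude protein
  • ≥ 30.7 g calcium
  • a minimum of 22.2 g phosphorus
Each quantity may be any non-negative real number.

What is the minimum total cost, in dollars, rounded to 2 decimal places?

$1.41

Let x1 = kg of fish meal, x2 = kg of alfalfa meal, x3 = kg of barley, x4 = kg of maize, x5 = kg of molasses, x6 = kg of DDGS.
Minimise 2.09x1 + 0.41x2 + 0.31x3 + 0.32x4 + 0.2x5 + 0.29x6 with:
  649x1 + 176x2 + 104x3 + 86x4 + 47x5 + 261x6 ≥ 347   (crude protein)
  37.2x1 + 13.1x2 + 0.7x3 + 0.3x4 + 8x5 + 0.8x6 ≥ 30.7   (calcium)
  24x1 + 2.5x2 + 3.8x3 + 2.8x4 + 0.7x5 + 8.3x6 ≥ 22.2   (phosphorus)
  x1, x2, x3, x4, x5, x6 ≥ 0.
At the optimum only molasses, DDGS are positive (fish meal, alfalfa meal, barley, maize = 0). The calcium and phosphorus requirements are met with equality.
Optimal quantities: molasses = 3.6 kg, DDGS = 2.371 kg.
Hence cost = 0.2·3.6 + 0.29·2.371 = $1.4076.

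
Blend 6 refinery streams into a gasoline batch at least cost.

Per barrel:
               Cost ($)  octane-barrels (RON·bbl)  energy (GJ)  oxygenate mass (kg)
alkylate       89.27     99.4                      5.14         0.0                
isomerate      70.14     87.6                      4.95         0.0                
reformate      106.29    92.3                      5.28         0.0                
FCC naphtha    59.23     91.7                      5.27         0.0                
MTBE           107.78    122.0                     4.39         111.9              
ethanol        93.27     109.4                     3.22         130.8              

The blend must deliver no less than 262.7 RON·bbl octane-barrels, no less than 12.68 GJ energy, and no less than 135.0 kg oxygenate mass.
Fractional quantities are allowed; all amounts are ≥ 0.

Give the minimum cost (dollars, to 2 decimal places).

Let x1 = barrels of alkylate, x2 = barrels of isomerate, x3 = barrels of reformate, x4 = barrels of FCC naphtha, x5 = barrels of MTBE, x6 = barrels of ethanol.
Minimise 89.27x1 + 70.14x2 + 106.29x3 + 59.23x4 + 107.78x5 + 93.27x6 subject to:
  99.4x1 + 87.6x2 + 92.3x3 + 91.7x4 + 122x5 + 109.4x6 ≥ 262.7   (octane-barrels)
  5.14x1 + 4.95x2 + 5.28x3 + 5.27x4 + 4.39x5 + 3.22x6 ≥ 12.68   (energy)
  111.9x5 + 130.8x6 ≥ 135   (oxygenate mass)
  x1, x2, x3, x4, x5, x6 ≥ 0.
At the optimum only FCC naphtha, ethanol are positive (alkylate, isomerate, reformate, MTBE = 0). There the energy and oxygenate mass constraints are tight.
So FCC naphtha = 1.7754 barrels, ethanol = 1.0321 barrels.
Cost = 59.23·1.7754 + 93.27·1.0321 = 201.4209.

$201.42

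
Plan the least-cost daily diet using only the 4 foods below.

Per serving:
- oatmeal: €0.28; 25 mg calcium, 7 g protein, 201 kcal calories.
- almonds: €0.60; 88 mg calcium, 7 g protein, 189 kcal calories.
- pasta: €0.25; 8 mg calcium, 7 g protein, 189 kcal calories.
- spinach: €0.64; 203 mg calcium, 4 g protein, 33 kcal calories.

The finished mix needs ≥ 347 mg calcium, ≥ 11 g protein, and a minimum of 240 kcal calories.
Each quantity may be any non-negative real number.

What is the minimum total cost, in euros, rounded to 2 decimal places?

€1.28

This is a linear program. Let x1 = servings of oatmeal, x2 = servings of almonds, x3 = servings of pasta, x4 = servings of spinach.
Minimise 0.28x1 + 0.6x2 + 0.25x3 + 0.64x4 with:
  25x1 + 88x2 + 8x3 + 203x4 ≥ 347   (calcium)
  7x1 + 7x2 + 7x3 + 4x4 ≥ 11   (protein)
  201x1 + 189x2 + 189x3 + 33x4 ≥ 240   (calories)
  x1, x2, x3, x4 ≥ 0.
The cheapest feasible vertex uses only oatmeal, spinach; almonds, pasta are not used. Binding constraints: calcium and calories.
So oatmeal = 0.9322 servings, spinach = 1.595 servings.
Hence cost = 0.28·0.9322 + 0.64·1.595 = €1.2818.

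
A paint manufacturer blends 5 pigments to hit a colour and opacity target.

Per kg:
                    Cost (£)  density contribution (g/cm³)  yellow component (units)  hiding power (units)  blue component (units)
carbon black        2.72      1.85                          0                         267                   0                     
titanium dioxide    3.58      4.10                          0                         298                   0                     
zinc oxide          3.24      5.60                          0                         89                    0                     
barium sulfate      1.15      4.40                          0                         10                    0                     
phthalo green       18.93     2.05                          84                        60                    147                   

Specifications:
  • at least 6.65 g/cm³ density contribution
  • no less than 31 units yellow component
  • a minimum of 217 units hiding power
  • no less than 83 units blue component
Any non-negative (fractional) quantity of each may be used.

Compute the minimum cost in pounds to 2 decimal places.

Let x1 = kg of carbon black, x2 = kg of titanium dioxide, x3 = kg of zinc oxide, x4 = kg of barium sulfate, x5 = kg of phthalo green.
Minimize 2.72x1 + 3.58x2 + 3.24x3 + 1.15x4 + 18.93x5 with:
  1.85x1 + 4.1x2 + 5.6x3 + 4.4x4 + 2.05x5 ≥ 6.65   (density contribution)
  84x5 ≥ 31   (yellow component)
  267x1 + 298x2 + 89x3 + 10x4 + 60x5 ≥ 217   (hiding power)
  147x5 ≥ 83   (blue component)
  x1, x2, x3, x4, x5 ≥ 0.
The cheapest feasible vertex uses only carbon black, barium sulfate, phthalo green; titanium dioxide, zinc oxide are not used. There the density contribution, hiding power, blue component constraints are tight.
Optimal quantities: carbon black = 0.6493 kg, barium sulfate = 0.9753 kg, phthalo green = 0.5646 kg.
Hence cost = 2.72·0.6493 + 1.15·0.9753 + 18.93·0.5646 = £13.5756.

£13.58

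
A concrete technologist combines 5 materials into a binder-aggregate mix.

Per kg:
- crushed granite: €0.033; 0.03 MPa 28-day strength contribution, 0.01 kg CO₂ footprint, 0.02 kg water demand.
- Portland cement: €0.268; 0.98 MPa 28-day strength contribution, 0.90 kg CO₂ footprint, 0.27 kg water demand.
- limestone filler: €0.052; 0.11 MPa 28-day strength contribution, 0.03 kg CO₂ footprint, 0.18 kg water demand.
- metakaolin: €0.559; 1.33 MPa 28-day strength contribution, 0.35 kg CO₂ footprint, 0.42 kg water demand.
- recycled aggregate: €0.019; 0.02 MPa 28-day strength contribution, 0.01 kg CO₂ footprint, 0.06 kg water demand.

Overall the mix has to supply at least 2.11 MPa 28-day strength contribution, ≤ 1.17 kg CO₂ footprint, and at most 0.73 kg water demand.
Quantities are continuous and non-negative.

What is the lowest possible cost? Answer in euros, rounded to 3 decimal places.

€0.749

Treat it as an LP. Let x1 = kg of crushed granite, x2 = kg of Portland cement, x3 = kg of limestone filler, x4 = kg of metakaolin, x5 = kg of recycled aggregate.
Minimize 0.033x1 + 0.268x2 + 0.052x3 + 0.559x4 + 0.019x5 subject to:
  0.03x1 + 0.98x2 + 0.11x3 + 1.33x4 + 0.02x5 ≥ 2.11   (28-day strength contribution)
  0.01x1 + 0.9x2 + 0.03x3 + 0.35x4 + 0.01x5 ≤ 1.17   (CO₂ footprint)
  0.02x1 + 0.27x2 + 0.18x3 + 0.42x4 + 0.06x5 ≤ 0.73   (water demand)
  x1, x2, x3, x4, x5 ≥ 0.
The cheapest feasible vertex uses only Portland cement, metakaolin; crushed granite, limestone filler, recycled aggregate are not used. There the 28-day strength contribution and CO₂ footprint constraints are tight.
Optimal quantities: Portland cement = 0.9574 kg, metakaolin = 0.881 kg.
Objective = 0.268·0.9574 + 0.559·0.881 = 0.74906.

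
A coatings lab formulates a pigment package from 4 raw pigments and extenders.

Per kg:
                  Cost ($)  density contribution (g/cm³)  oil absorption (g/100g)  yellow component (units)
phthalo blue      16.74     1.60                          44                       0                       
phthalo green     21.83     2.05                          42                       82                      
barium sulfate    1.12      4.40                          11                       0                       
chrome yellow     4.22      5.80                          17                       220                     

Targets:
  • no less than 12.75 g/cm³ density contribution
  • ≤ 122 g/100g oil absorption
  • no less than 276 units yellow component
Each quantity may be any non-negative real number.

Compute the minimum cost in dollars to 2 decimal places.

This is a linear program. Let x1 = kg of phthalo blue, x2 = kg of phthalo green, x3 = kg of barium sulfate, x4 = kg of chrome yellow.
Minimise 16.74x1 + 21.83x2 + 1.12x3 + 4.22x4 with:
  1.6x1 + 2.05x2 + 4.4x3 + 5.8x4 ≥ 12.75   (density contribution)
  44x1 + 42x2 + 11x3 + 17x4 ≤ 122   (oil absorption)
  82x2 + 220x4 ≥ 276   (yellow component)
  x1, x2, x3, x4 ≥ 0.
The cheapest feasible vertex uses only barium sulfate, chrome yellow; phthalo blue, phthalo green are not used. The density contribution and yellow component requirements are met with equality.
That vertex is x3 = 1.244, x4 = 1.255.
Hence cost = 1.12·1.244 + 4.22·1.255 = $6.6894.

$6.69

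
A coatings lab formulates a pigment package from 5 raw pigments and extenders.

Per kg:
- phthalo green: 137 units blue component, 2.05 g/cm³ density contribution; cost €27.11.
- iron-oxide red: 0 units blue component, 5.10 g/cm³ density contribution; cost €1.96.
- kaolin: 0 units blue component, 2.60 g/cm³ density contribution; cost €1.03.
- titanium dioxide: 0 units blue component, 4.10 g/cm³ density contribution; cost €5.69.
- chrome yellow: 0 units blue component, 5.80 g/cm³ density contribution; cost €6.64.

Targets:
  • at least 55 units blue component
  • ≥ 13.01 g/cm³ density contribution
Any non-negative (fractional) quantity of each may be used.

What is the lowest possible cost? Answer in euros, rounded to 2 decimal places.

€15.57

This is a linear program. Let x1 = kg of phthalo green, x2 = kg of iron-oxide red, x3 = kg of kaolin, x4 = kg of titanium dioxide, x5 = kg of chrome yellow.
min 27.11x1 + 1.96x2 + 1.03x3 + 5.69x4 + 6.64x5 s.t.:
  137x1 ≥ 55   (blue component)
  2.05x1 + 5.1x2 + 2.6x3 + 4.1x4 + 5.8x5 ≥ 13.01   (density contribution)
  x1, x2, x3, x4, x5 ≥ 0.
The optimal basis is {phthalo green, iron-oxide red}; kaolin, titanium dioxide, chrome yellow drop out. The blue component and density contribution requirements are met with equality.
Solving gives x1 = 0.4015, x2 = 2.39.
Cost = 27.11·0.4015 + 1.96·2.39 = 15.5691.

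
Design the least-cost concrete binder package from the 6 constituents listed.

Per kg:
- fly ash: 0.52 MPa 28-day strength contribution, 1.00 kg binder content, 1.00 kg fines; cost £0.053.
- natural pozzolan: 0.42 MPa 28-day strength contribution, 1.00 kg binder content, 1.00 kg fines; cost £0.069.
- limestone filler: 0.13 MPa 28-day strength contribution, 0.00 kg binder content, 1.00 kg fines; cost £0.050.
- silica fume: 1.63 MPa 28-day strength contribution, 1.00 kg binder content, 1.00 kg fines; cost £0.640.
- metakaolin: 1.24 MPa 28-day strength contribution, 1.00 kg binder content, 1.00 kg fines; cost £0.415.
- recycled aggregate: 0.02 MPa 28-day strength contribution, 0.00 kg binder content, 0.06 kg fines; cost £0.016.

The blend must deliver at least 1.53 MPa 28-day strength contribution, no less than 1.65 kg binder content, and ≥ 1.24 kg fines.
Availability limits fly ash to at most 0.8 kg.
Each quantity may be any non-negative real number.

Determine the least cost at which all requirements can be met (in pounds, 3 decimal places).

Let x1 = kg of fly ash, x2 = kg of natural pozzolan, x3 = kg of limestone filler, x4 = kg of silica fume, x5 = kg of metakaolin, x6 = kg of recycled aggregate.
Minimize 0.053x1 + 0.069x2 + 0.05x3 + 0.64x4 + 0.415x5 + 0.016x6 with:
  0.52x1 + 0.42x2 + 0.13x3 + 1.63x4 + 1.24x5 + 0.02x6 ≥ 1.53   (28-day strength contribution)
  1x1 + 1x2 + 1x4 + 1x5 ≥ 1.65   (binder content)
  1x1 + 1x2 + 1x3 + 1x4 + 1x5 + 0.06x6 ≥ 1.24   (fines)
  x1 ≤ 0.8
  x1, x2, x3, x4, x5, x6 ≥ 0.
The optimal basis is {fly ash, natural pozzolan}; limestone filler, silica fume, metakaolin, recycled aggregate drop out. The 28-day strength contribution and the fly ash cap requirements are met with equality.
That vertex is x1 = 0.8, x2 = 2.652.
Total cost: 0.053·0.8 + 0.069·2.652 = 0.22539.

£0.225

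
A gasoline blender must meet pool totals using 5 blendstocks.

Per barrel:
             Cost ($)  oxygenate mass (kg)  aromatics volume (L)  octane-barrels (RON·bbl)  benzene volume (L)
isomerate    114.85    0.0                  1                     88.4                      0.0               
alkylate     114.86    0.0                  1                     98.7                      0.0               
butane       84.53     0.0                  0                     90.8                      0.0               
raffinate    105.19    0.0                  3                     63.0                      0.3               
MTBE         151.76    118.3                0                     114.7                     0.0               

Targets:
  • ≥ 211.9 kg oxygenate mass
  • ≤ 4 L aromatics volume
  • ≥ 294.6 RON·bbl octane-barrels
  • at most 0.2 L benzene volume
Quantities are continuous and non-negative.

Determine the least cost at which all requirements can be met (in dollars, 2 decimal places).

$354.83

Let x1 = barrels of isomerate, x2 = barrels of alkylate, x3 = barrels of butane, x4 = barrels of raffinate, x5 = barrels of MTBE.
Minimise 114.85x1 + 114.86x2 + 84.53x3 + 105.19x4 + 151.76x5 subject to:
  118.3x5 ≥ 211.9   (oxygenate mass)
  1x1 + 1x2 + 3x4 ≤ 4   (aromatics volume)
  88.4x1 + 98.7x2 + 90.8x3 + 63x4 + 114.7x5 ≥ 294.6   (octane-barrels)
  0.3x4 ≤ 0.2   (benzene volume)
  x1, x2, x3, x4, x5 ≥ 0.
The optimal basis is {butane, MTBE}; isomerate, alkylate, raffinate drop out. The oxygenate mass and octane-barrels requirements are met with equality.
That vertex is x3 = 0.98181, x5 = 1.79121.
Cost = 84.53·0.98181 + 151.76·1.79121 = 354.8264.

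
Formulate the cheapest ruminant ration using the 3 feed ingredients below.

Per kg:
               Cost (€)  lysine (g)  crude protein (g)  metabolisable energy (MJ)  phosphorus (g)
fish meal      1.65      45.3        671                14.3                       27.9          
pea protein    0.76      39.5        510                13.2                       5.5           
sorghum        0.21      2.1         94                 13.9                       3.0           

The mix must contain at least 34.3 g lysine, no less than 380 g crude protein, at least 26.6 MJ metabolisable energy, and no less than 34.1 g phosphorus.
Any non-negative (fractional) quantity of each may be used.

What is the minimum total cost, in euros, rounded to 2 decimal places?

€2.04

Let x1 = kg of fish meal, x2 = kg of pea protein, x3 = kg of sorghum.
Minimise 1.65x1 + 0.76x2 + 0.21x3 subject to:
  45.3x1 + 39.5x2 + 2.1x3 ≥ 34.3   (lysine)
  671x1 + 510x2 + 94x3 ≥ 380   (crude protein)
  14.3x1 + 13.2x2 + 13.9x3 ≥ 26.6   (metabolisable energy)
  27.9x1 + 5.5x2 + 3x3 ≥ 34.1   (phosphorus)
  x1, x2, x3 ≥ 0.
At the optimum only fish meal, sorghum are positive (pea protein = 0). The metabolisable energy and phosphorus requirements are met with equality.
Optimal quantities: fish meal = 1.143 kg, sorghum = 0.7379 kg.
Objective = 1.65·1.143 + 0.21·0.7379 = 2.0409.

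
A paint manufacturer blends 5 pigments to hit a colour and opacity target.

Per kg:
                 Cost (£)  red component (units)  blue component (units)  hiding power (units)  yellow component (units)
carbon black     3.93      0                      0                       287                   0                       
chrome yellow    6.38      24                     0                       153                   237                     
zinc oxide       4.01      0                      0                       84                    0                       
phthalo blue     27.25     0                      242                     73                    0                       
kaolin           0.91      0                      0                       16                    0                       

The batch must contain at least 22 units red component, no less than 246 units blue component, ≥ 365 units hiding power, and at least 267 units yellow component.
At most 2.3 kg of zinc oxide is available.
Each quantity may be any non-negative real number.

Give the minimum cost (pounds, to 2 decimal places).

£36.51

Let x1 = kg of carbon black, x2 = kg of chrome yellow, x3 = kg of zinc oxide, x4 = kg of phthalo blue, x5 = kg of kaolin.
Minimize 3.93x1 + 6.38x2 + 4.01x3 + 27.25x4 + 0.91x5 subject to:
  24x2 ≥ 22   (red component)
  242x4 ≥ 246   (blue component)
  287x1 + 153x2 + 84x3 + 73x4 + 16x5 ≥ 365   (hiding power)
  237x2 ≥ 267   (yellow component)
  x3 ≤ 2.3
  x1, x2, x3, x4, x5 ≥ 0.
The optimal basis is {carbon black, chrome yellow, phthalo blue}; zinc oxide, kaolin drop out. There the blue component, hiding power, yellow component constraints are tight.
Optimal quantities: carbon black = 0.41264 kg, chrome yellow = 1.1266 kg, phthalo blue = 1.0165 kg.
Hence cost = 3.93·0.41264 + 6.38·1.1266 + 27.25·1.0165 = £36.5090.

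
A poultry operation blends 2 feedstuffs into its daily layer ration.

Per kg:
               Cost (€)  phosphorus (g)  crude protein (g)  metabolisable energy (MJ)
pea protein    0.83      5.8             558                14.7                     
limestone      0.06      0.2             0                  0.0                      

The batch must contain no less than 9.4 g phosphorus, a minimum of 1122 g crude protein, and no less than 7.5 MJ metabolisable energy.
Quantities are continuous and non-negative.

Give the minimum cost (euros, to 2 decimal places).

€1.67

Set it up as a linear program. Let x1 = kg of pea protein, x2 = kg of limestone.
min 0.83x1 + 0.06x2 with:
  5.8x1 + 0.2x2 ≥ 9.4   (phosphorus)
  558x1 ≥ 1122   (crude protein)
  14.7x1 ≥ 7.5   (metabolisable energy)
  x1, x2 ≥ 0.
The cheapest feasible vertex uses only pea protein; limestone is not used. There the crude protein constraint is tight.
So pea protein = 2.011 kg.
Hence cost = 0.83·2.011 = €1.6691.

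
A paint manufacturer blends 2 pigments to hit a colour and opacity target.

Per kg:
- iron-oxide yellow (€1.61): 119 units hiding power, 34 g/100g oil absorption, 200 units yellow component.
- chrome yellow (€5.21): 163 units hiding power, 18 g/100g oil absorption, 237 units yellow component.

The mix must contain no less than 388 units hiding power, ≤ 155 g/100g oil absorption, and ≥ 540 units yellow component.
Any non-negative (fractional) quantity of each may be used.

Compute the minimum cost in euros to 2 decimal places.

Treat it as an LP. Let x1 = kg of iron-oxide yellow, x2 = kg of chrome yellow.
Minimize 1.61x1 + 5.21x2 with:
  119x1 + 163x2 ≥ 388   (hiding power)
  34x1 + 18x2 ≤ 155   (oil absorption)
  200x1 + 237x2 ≥ 540   (yellow component)
  x1, x2 ≥ 0.
The cheapest feasible vertex uses only iron-oxide yellow; chrome yellow is not used. There the hiding power constraint is tight.
Optimal quantities: iron-oxide yellow = 3.261 kg.
Total cost: 1.61·3.261 = 5.2502.

€5.25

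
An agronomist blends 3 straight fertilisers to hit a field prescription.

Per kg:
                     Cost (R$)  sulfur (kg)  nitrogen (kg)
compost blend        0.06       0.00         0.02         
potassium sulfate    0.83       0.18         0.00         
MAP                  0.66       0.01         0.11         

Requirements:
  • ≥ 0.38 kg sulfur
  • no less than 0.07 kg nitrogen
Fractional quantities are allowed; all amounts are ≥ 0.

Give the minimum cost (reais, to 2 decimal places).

Let x1 = kg of compost blend, x2 = kg of potassium sulfate, x3 = kg of MAP.
Minimize 0.06x1 + 0.83x2 + 0.66x3 with:
  0.18x2 + 0.01x3 ≥ 0.38   (sulfur)
  0.02x1 + 0.11x3 ≥ 0.07   (nitrogen)
  x1, x2, x3 ≥ 0.
The cheapest feasible vertex uses only compost blend, potassium sulfate; MAP is not used. There the sulfur and nitrogen constraints are tight.
So compost blend = 3.5 kg, potassium sulfate = 2.111 kg.
Hence cost = 0.06·3.5 + 0.83·2.111 = R$1.9621.

R$1.96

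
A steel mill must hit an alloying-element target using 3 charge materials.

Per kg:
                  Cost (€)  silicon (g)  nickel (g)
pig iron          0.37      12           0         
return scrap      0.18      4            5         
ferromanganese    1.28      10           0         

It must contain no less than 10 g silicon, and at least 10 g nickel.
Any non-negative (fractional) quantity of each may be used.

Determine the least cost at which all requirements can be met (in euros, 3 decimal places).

Let x1 = kg of pig iron, x2 = kg of return scrap, x3 = kg of ferromanganese.
min 0.37x1 + 0.18x2 + 1.28x3 s.t.:
  12x1 + 4x2 + 10x3 ≥ 10   (silicon)
  5x2 ≥ 10   (nickel)
  x1, x2, x3 ≥ 0.
The optimal basis is {pig iron, return scrap}; ferromanganese drops out. There the silicon and nickel constraints are tight.
That vertex is x1 = 0.1667, x2 = 2.
Cost = 0.37·0.1667 + 0.18·2 = 0.42168.

€0.422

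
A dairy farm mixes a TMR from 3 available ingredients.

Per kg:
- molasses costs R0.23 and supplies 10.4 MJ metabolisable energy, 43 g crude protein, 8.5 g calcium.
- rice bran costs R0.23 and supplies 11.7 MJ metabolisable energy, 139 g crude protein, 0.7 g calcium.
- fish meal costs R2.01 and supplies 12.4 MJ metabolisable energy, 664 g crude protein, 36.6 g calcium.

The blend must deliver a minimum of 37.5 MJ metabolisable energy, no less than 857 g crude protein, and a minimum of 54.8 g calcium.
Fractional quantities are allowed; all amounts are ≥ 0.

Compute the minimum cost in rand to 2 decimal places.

Set it up as a linear program. Let x1 = kg of molasses, x2 = kg of rice bran, x3 = kg of fish meal.
min 0.23x1 + 0.23x2 + 2.01x3 subject to:
  10.4x1 + 11.7x2 + 12.4x3 ≥ 37.5   (metabolisable energy)
  43x1 + 139x2 + 664x3 ≥ 857   (crude protein)
  8.5x1 + 0.7x2 + 36.6x3 ≥ 54.8   (calcium)
  x1, x2, x3 ≥ 0.
At the optimum only molasses, rice bran are positive (fish meal = 0). The crude protein and calcium requirements are met with equality.
Solving gives x1 = 6.095, x2 = 4.28.
Hence cost = 0.23·6.095 + 0.23·4.28 = R2.3863.

R2.39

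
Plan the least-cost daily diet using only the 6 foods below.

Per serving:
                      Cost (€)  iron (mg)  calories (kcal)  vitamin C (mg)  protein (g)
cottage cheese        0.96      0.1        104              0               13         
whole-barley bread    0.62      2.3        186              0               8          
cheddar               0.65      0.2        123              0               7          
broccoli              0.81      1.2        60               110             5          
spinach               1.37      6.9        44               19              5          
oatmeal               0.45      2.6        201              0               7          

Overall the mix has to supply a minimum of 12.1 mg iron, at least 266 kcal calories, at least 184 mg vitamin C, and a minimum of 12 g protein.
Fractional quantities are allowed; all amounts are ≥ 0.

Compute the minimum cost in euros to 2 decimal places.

€3.10

This is a linear program. Let x1 = servings of cottage cheese, x2 = servings of whole-barley bread, x3 = servings of cheddar, x4 = servings of broccoli, x5 = servings of spinach, x6 = servings of oatmeal.
Minimize 0.96x1 + 0.62x2 + 0.65x3 + 0.81x4 + 1.37x5 + 0.45x6 subject to:
  0.1x1 + 2.3x2 + 0.2x3 + 1.2x4 + 6.9x5 + 2.6x6 ≥ 12.1   (iron)
  104x1 + 186x2 + 123x3 + 60x4 + 44x5 + 201x6 ≥ 266   (calories)
  110x4 + 19x5 ≥ 184   (vitamin C)
  13x1 + 8x2 + 7x3 + 5x4 + 5x5 + 7x6 ≥ 12   (protein)
  x1, x2, x3, x4, x5, x6 ≥ 0.
At the optimum only broccoli, oatmeal are positive (cottage cheese, whole-barley bread, cheddar, spinach = 0). The iron and vitamin C requirements are met with equality.
That vertex is x4 = 1.673, x6 = 3.882.
Total cost: 0.81·1.673 + 0.45·3.882 = 3.1020.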